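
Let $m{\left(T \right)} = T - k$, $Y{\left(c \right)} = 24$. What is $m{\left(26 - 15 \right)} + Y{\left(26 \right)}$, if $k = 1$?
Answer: $34$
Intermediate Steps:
$m{\left(T \right)} = -1 + T$ ($m{\left(T \right)} = T - 1 = -1 + T$)
$m{\left(26 - 15 \right)} + Y{\left(26 \right)} = \left(-1 + \left(26 - 15\right)\right) + 24 = \left(-1 + 11\right) + 24 = 10 + 24 = 34$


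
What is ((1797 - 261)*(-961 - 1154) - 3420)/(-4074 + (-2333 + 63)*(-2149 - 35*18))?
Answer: -116145/225152 ≈ -0.51585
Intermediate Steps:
((1797 - 261)*(-961 - 1154) - 3420)/(-4074 + (-2333 + 63)*(-2149 - 35*18)) = (1536*(-2115) - 3420)/(-4074 - 2270*(-2149 - 630)) = (-3248640 - 3420)/(-4074 - 2270*(-2779)) = -3252060/(-4074 + 6308330) = -3252060/6304256 = -3252060*1/6304256 = -116145/225152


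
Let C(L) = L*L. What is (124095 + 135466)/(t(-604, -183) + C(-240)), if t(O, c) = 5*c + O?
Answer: 259561/56081 ≈ 4.6283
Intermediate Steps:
t(O, c) = O + 5*c
C(L) = L²
(124095 + 135466)/(t(-604, -183) + C(-240)) = (124095 + 135466)/((-604 + 5*(-183)) + (-240)²) = 259561/((-604 - 915) + 57600) = 259561/(-1519 + 57600) = 259561/56081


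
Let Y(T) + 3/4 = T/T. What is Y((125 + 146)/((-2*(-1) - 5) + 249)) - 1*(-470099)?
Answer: 1880397/4 ≈ 4.7010e+5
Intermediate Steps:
Y(T) = ¼ (Y(T) = -¾ + T/T = -¾ + 1 = ¼)
Y((125 + 146)/((-2*(-1) - 5) + 249)) - 1*(-470099) = ¼ - 1*(-470099) = ¼ + 470099 = 1880397/4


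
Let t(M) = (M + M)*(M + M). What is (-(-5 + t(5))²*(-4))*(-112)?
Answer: -4043200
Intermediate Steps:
t(M) = 4*M² (t(M) = (2*M)*(2*M) = 4*M²)
(-(-5 + t(5))²*(-4))*(-112) = (-(-5 + 4*5²)²*(-4))*(-112) = (-(-5 + 4*25)²*(-4))*(-112) = (-(-5 + 100)²*(-4))*(-112) = (-1*95²*(-4))*(-112) = (-1*9025*(-4))*(-112) = -9025*(-4)*(-112) = 36100*(-112) = -4043200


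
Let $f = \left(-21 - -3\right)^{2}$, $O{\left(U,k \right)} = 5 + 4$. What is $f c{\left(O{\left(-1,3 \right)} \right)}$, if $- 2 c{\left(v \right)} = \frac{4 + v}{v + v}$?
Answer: $-117$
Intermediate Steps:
$O{\left(U,k \right)} = 9$
$c{\left(v \right)} = - \frac{4 + v}{4 v}$ ($c{\left(v \right)} = - \frac{\left(4 + v\right) \frac{1}{v + v}}{2} = - \frac{\left(4 + v\right) \frac{1}{2 v}}{2} = - \frac{\frac{1}{2} \frac{1}{v} \left(4 + v\right)}{2} = - \frac{4 + v}{4 v}$)
$f = 324$ ($f = \left(-21 + 3\right)^{2} = \left(-18\right)^{2} = 324$)
$f c{\left(O{\left(-1,3 \right)} \right)} = 324 \frac{-4 - 9}{4 \cdot 9} = 324 \cdot \frac{1}{4} \cdot \frac{1}{9} \left(-4 - 9\right) = 324 \cdot \frac{1}{4} \cdot \frac{1}{9} \left(-13\right) = 324 \left(- \frac{13}{36}\right) = -117$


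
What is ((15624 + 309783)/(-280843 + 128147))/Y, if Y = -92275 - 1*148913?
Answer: 108469/12276147616 ≈ 8.8357e-6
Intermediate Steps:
Y = -241188 (Y = -92275 - 148913 = -241188)
((15624 + 309783)/(-280843 + 128147))/Y = ((15624 + 309783)/(-280843 + 128147))/(-241188) = (325407/(-152696))*(-1/241188) = (325407*(-1/152696))*(-1/241188) = -325407/152696*(-1/241188) = 108469/12276147616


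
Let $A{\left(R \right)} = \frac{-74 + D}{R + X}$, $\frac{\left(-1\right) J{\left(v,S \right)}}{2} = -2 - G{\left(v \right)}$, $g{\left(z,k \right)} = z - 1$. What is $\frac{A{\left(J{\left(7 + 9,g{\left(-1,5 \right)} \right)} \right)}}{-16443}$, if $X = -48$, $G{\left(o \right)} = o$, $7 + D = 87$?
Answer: $\frac{1}{32886} \approx 3.0408 \cdot 10^{-5}$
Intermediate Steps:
$D = 80$ ($D = -7 + 87 = 80$)
$g{\left(z,k \right)} = -1 + z$
$J{\left(v,S \right)} = 4 + 2 v$ ($J{\left(v,S \right)} = - 2 \left(-2 - v\right) = 4 + 2 v$)
$A{\left(R \right)} = \frac{6}{-48 + R}$ ($A{\left(R \right)} = \frac{-74 + 80}{R - 48} = \frac{6}{-48 + R}$)
$\frac{A{\left(J{\left(7 + 9,g{\left(-1,5 \right)} \right)} \right)}}{-16443} = \frac{6 \frac{1}{-48 + \left(4 + 2 \left(7 + 9\right)\right)}}{-16443} = \frac{6}{-48 + \left(4 + 2 \cdot 16\right)} \left(- \frac{1}{16443}\right) = \frac{6}{-48 + \left(4 + 32\right)} \left(- \frac{1}{16443}\right) = \frac{6}{-48 + 36} \left(- \frac{1}{16443}\right) = \frac{6}{-12} \left(- \frac{1}{16443}\right) = 6 \left(- \frac{1}{12}\right) \left(- \frac{1}{16443}\right) = \left(- \frac{1}{2}\right) \left(- \frac{1}{16443}\right) = \frac{1}{32886}$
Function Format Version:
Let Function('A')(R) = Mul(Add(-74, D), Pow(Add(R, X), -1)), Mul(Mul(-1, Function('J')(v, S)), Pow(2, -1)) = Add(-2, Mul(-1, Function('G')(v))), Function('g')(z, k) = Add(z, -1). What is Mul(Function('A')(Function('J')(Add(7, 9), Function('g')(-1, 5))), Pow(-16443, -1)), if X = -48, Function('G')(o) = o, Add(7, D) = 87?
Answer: Rational(1, 32886) ≈ 3.0408e-5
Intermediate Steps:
D = 80 (D = Add(-7, 87) = 80)
Function('g')(z, k) = Add(-1, z)
Function('J')(v, S) = Add(4, Mul(2, v)) (Function('J')(v, S) = Mul(-2, Add(-2, Mul(-1, v))) = Add(4, Mul(2, v)))
Function('A')(R) = Mul(6, Pow(Add(-48, R), -1)) (Function('A')(R) = Mul(Add(-74, 80), Pow(Add(R, -48), -1)) = Mul(6, Pow(Add(-48, R), -1)))
Mul(Function('A')(Function('J')(Add(7, 9), Function('g')(-1, 5))), Pow(-16443, -1)) = Mul(Mul(6, Pow(Add(-48, Add(4, Mul(2, Add(7, 9)))), -1)), Pow(-16443, -1)) = Mul(Mul(6, Pow(Add(-48, Add(4, Mul(2, 16))), -1)), Rational(-1, 16443)) = Mul(Mul(6, Pow(Add(-48, Add(4, 32)), -1)), Rational(-1, 16443)) = Mul(Mul(6, Pow(Add(-48, 36), -1)), Rational(-1, 16443)) = Mul(Mul(6, Pow(-12, -1)), Rational(-1, 16443)) = Mul(Mul(6, Rational(-1, 12)), Rational(-1, 16443)) = Mul(Rational(-1, 2), Rational(-1, 16443)) = Rational(1, 32886)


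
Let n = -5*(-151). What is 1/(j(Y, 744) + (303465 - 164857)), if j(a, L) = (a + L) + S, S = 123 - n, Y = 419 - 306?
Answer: 1/138833 ≈ 7.2029e-6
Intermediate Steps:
Y = 113
n = 755
S = -632 (S = 123 - 1*755 = 123 - 755 = -632)
j(a, L) = -632 + L + a (j(a, L) = (a + L) - 632 = (L + a) - 632 = -632 + L + a)
1/(j(Y, 744) + (303465 - 164857)) = 1/((-632 + 744 + 113) + (303465 - 164857)) = 1/(225 + 138608) = 1/138833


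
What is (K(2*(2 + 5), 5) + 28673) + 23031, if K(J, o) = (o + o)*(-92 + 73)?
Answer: 51514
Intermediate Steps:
K(J, o) = -38*o (K(J, o) = (2*o)*(-19) = -38*o)
(K(2*(2 + 5), 5) + 28673) + 23031 = (-38*5 + 28673) + 23031 = (-190 + 28673) + 23031 = 28483 + 23031 = 51514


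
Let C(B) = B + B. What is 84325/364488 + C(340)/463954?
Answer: 19685386445/84552832776 ≈ 0.23282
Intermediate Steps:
C(B) = 2*B
84325/364488 + C(340)/463954 = 84325/364488 + (2*340)/463954 = 84325*(1/364488) + 680*(1/463954) = 84325/364488 + 340/231977 = 19685386445/84552832776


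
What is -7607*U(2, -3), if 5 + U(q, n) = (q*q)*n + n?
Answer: 152140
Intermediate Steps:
U(q, n) = -5 + n + n*q**2 (U(q, n) = -5 + ((q*q)*n + n) = -5 + (q**2*n + n) = -5 + (n*q**2 + n) = -5 + (n + n*q**2) = -5 + n + n*q**2)
-7607*U(2, -3) = -7607*(-5 - 3 - 3*2**2) = -7607*(-5 - 3 - 3*4) = -7607*(-5 - 3 - 12) = -7607*(-20) = 152140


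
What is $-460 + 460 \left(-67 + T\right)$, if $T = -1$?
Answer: $-31740$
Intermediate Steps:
$-460 + 460 \left(-67 + T\right) = -460 + 460 \left(-67 - 1\right) = -460 + 460 \left(-68\right) = -460 - 31280 = -31740$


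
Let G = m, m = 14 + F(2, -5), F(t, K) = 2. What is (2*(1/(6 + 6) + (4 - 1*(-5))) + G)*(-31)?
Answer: -6355/6 ≈ -1059.2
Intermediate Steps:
m = 16 (m = 14 + 2 = 16)
G = 16
(2*(1/(6 + 6) + (4 - 1*(-5))) + G)*(-31) = (2*(1/(6 + 6) + (4 - 1*(-5))) + 16)*(-31) = (2*(1/12 + (4 + 5)) + 16)*(-31) = (2*(1/12 + 9) + 16)*(-31) = (2*(109/12) + 16)*(-31) = (109/6 + 16)*(-31) = (205/6)*(-31) = -6355/6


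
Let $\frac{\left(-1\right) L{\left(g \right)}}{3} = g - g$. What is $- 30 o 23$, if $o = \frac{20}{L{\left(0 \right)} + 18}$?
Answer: $- \frac{2300}{3} \approx -766.67$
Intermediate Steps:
$L{\left(g \right)} = 0$ ($L{\left(g \right)} = - 3 \left(g - g\right) = \left(-3\right) 0 = 0$)
$o = \frac{10}{9}$ ($o = \frac{20}{0 + 18} = \frac{20}{18} = 20 \cdot \frac{1}{18} = \frac{10}{9} \approx 1.1111$)
$- 30 o 23 = \left(-30\right) \frac{10}{9} \cdot 23 = \left(- \frac{100}{3}\right) 23 = - \frac{2300}{3}$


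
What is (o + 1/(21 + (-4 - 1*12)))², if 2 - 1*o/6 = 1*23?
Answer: 395641/25 ≈ 15826.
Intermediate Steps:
o = -126 (o = 12 - 6*23 = 12 - 138 = -126)
(o + 1/(21 + (-4 - 1*12)))² = (-126 + 1/(21 + (-4 - 1*12)))² = (-126 + 1/(21 + (-4 - 12)))² = (-126 + 1/(21 - 16))² = (-126 + 1/5)² = (-126 + ⅕)² = (-629/5)² = 395641/25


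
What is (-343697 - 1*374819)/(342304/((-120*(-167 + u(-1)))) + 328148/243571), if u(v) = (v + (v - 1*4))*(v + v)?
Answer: -101724365244675/2796215012 ≈ -36379.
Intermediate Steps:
u(v) = 2*v*(-4 + 2*v) (u(v) = (v + (v - 4))*(2*v) = (v + (-4 + v))*(2*v) = (-4 + 2*v)*(2*v) = 2*v*(-4 + 2*v))
(-343697 - 1*374819)/(342304/((-120*(-167 + u(-1)))) + 328148/243571) = (-343697 - 1*374819)/(342304/((-120*(-167 + 4*(-1)*(-2 - 1)))) + 328148/243571) = (-343697 - 374819)/(342304/((-120*(-167 + 4*(-1)*(-3)))) + 328148*(1/243571)) = -718516/(342304/((-120*(-167 + 12))) + 328148/243571) = -718516/(342304/((-120*(-155))) + 328148/243571) = -718516/(342304/18600 + 328148/243571) = -718516/(342304*(1/18600) + 328148/243571) = -718516/(42788/2325 + 328148/243571) = -718516/11184860048/566302575 = -718516*566302575/11184860048 = -101724365244675/2796215012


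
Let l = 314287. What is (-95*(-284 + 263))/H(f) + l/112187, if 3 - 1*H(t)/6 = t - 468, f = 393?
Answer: 2875189/407004 ≈ 7.0643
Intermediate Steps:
H(t) = 2826 - 6*t (H(t) = 18 - 6*(t - 468) = 18 - 6*(-468 + t) = 18 + (2808 - 6*t) = 2826 - 6*t)
(-95*(-284 + 263))/H(f) + l/112187 = (-95*(-284 + 263))/(2826 - 6*393) + 314287/112187 = (-95*(-21))/(2826 - 2358) + 314287*(1/112187) = 1995/468 + 7309/2609 = 1995*(1/468) + 7309/2609 = 665/156 + 7309/2609 = 2875189/407004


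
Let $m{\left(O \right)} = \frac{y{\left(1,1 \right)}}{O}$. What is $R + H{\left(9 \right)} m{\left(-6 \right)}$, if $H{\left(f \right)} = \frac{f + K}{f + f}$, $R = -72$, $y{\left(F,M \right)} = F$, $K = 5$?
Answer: $- \frac{3895}{54} \approx -72.13$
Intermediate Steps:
$m{\left(O \right)} = \frac{1}{O}$ ($m{\left(O \right)} = 1 \frac{1}{O} = \frac{1}{O}$)
$H{\left(f \right)} = \frac{5 + f}{2 f}$ ($H{\left(f \right)} = \frac{f + 5}{f + f} = \frac{5 + f}{2 f}$)
$R + H{\left(9 \right)} m{\left(-6 \right)} = -72 + \frac{\frac{1}{2} \cdot \frac{1}{9} \left(5 + 9\right)}{-6} = -72 + \frac{1}{2} \cdot \frac{1}{9} \cdot 14 \left(- \frac{1}{6}\right) = -72 + \frac{7}{9} \left(- \frac{1}{6}\right) = -72 - \frac{7}{54} = - \frac{3895}{54}$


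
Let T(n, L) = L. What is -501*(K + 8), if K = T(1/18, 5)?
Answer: -6513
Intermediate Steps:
K = 5
-501*(K + 8) = -501*(5 + 8) = -501*13 = -6513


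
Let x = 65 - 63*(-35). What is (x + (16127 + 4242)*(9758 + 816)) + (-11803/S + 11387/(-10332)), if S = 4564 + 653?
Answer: 104591367208079/485604 ≈ 2.1538e+8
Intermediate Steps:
x = 2270 (x = 65 + 2205 = 2270)
S = 5217
(x + (16127 + 4242)*(9758 + 816)) + (-11803/S + 11387/(-10332)) = (2270 + (16127 + 4242)*(9758 + 816)) + (-11803/5217 + 11387/(-10332)) = (2270 + 20369*10574) + (-11803*1/5217 + 11387*(-1/10332)) = (2270 + 215381806) + (-319/141 - 11387/10332) = 215384076 - 1633825/485604 = 104591367208079/485604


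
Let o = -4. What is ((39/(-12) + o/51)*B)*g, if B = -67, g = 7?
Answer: 318451/204 ≈ 1561.0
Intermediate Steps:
((39/(-12) + o/51)*B)*g = ((39/(-12) - 4/51)*(-67))*7 = ((39*(-1/12) - 4*1/51)*(-67))*7 = ((-13/4 - 4/51)*(-67))*7 = -679/204*(-67)*7 = (45493/204)*7 = 318451/204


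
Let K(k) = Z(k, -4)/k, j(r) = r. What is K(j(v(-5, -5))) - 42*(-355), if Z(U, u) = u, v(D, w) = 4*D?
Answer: 74551/5 ≈ 14910.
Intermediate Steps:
K(k) = -4/k
K(j(v(-5, -5))) - 42*(-355) = -4/(4*(-5)) - 42*(-355) = -4/(-20) + 14910 = -4*(-1/20) + 14910 = 1/5 + 14910 = 74551/5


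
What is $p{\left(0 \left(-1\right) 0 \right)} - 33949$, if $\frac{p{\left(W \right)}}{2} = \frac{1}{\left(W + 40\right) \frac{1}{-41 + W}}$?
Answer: $- \frac{679021}{20} \approx -33951.0$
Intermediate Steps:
$p{\left(W \right)} = \frac{2 \left(-41 + W\right)}{40 + W}$ ($p{\left(W \right)} = \frac{2}{\left(W + 40\right) \frac{1}{-41 + W}} = \frac{2}{\left(40 + W\right) \frac{1}{-41 + W}} = \frac{2}{\frac{1}{-41 + W} \left(40 + W\right)} = 2 \frac{-41 + W}{40 + W} = \frac{2 \left(-41 + W\right)}{40 + W}$)
$p{\left(0 \left(-1\right) 0 \right)} - 33949 = \frac{2 \left(-41 + 0 \left(-1\right) 0\right)}{40 + 0 \left(-1\right) 0} - 33949 = \frac{2 \left(-41 + 0 \cdot 0\right)}{40 + 0 \cdot 0} - 33949 = \frac{2 \left(-41 + 0\right)}{40 + 0} - 33949 = 2 \cdot \frac{1}{40} \left(-41\right) - 33949 = - \frac{41}{20} - 33949 = - \frac{679021}{20}$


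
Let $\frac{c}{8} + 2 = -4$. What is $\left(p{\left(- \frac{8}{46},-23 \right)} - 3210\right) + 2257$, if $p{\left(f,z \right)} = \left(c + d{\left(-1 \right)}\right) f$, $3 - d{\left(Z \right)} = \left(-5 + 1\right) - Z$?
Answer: $- \frac{21751}{23} \approx -945.7$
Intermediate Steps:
$c = -48$ ($c = -16 + 8 \left(-4\right) = -16 - 32 = -48$)
$d{\left(Z \right)} = 7 + Z$ ($d{\left(Z \right)} = 3 - \left(\left(-5 + 1\right) - Z\right) = 3 - \left(-4 - Z\right) = 3 + \left(4 + Z\right) = 7 + Z$)
$p{\left(f,z \right)} = - 42 f$ ($p{\left(f,z \right)} = \left(-48 + \left(7 - 1\right)\right) f = \left(-48 + 6\right) f = - 42 f$)
$\left(p{\left(- \frac{8}{46},-23 \right)} - 3210\right) + 2257 = \left(- 42 \left(- \frac{8}{46}\right) - 3210\right) + 2257 = \left(- 42 \left(\left(-8\right) \frac{1}{46}\right) - 3210\right) + 2257 = \left(\left(-42\right) \left(- \frac{4}{23}\right) - 3210\right) + 2257 = \left(\frac{168}{23} - 3210\right) + 2257 = - \frac{73662}{23} + 2257 = - \frac{21751}{23}$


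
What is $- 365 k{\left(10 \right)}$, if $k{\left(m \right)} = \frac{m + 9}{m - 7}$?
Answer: $- \frac{6935}{3} \approx -2311.7$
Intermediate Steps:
$k{\left(m \right)} = \frac{9 + m}{-7 + m}$
$- 365 k{\left(10 \right)} = - 365 \frac{9 + 10}{-7 + 10} = - 365 \cdot \frac{1}{3} \cdot 19 = \left(-365\right) \frac{19}{3} = - \frac{6935}{3}$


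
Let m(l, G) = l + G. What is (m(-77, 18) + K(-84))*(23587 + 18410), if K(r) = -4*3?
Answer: -2981787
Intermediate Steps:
m(l, G) = G + l
K(r) = -12
(m(-77, 18) + K(-84))*(23587 + 18410) = ((18 - 77) - 12)*(23587 + 18410) = (-59 - 12)*41997 = -71*41997 = -2981787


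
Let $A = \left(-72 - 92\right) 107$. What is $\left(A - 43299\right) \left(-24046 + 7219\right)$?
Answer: $1023872469$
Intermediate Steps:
$A = -17548$ ($A = \left(-164\right) 107 = -17548$)
$\left(A - 43299\right) \left(-24046 + 7219\right) = \left(-17548 - 43299\right) \left(-24046 + 7219\right) = \left(-60847\right) \left(-16827\right) = 1023872469$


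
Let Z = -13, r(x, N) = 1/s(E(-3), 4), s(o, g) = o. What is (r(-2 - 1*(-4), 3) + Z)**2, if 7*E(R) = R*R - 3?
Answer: 5041/36 ≈ 140.03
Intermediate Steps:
E(R) = -3/7 + R**2/7 (E(R) = (R*R - 3)/7 = (R**2 - 3)/7 = (-3 + R**2)/7 = -3/7 + R**2/7)
r(x, N) = 7/6 (r(x, N) = 1/(-3/7 + (1/7)*(-3)**2) = 1/(-3/7 + (1/7)*9) = 1/(-3/7 + 9/7) = 1/(6/7) = 7/6)
(r(-2 - 1*(-4), 3) + Z)**2 = (7/6 - 13)**2 = (-71/6)**2 = 5041/36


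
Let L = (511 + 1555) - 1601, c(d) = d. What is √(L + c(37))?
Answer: √502 ≈ 22.405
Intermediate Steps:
L = 465 (L = 2066 - 1601 = 465)
√(L + c(37)) = √(465 + 37) = √502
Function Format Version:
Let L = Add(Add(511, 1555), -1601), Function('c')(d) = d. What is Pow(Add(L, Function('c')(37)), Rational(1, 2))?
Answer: Pow(502, Rational(1, 2)) ≈ 22.405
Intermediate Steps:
L = 465 (L = Add(2066, -1601) = 465)
Pow(Add(L, Function('c')(37)), Rational(1, 2)) = Pow(Add(465, 37), Rational(1, 2)) = Pow(502, Rational(1, 2))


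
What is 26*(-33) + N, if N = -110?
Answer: -968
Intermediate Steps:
26*(-33) + N = 26*(-33) - 110 = -858 - 110 = -968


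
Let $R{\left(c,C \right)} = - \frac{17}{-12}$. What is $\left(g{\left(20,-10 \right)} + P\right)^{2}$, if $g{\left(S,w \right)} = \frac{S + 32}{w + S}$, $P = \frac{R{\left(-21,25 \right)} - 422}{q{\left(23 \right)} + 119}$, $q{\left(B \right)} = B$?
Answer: $\frac{363626761}{72590400} \approx 5.0093$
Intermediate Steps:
$R{\left(c,C \right)} = \frac{17}{12}$ ($R{\left(c,C \right)} = \left(-17\right) \left(- \frac{1}{12}\right) = \frac{17}{12}$)
$P = - \frac{5047}{1704}$ ($P = \frac{\frac{17}{12} - 422}{23 + 119} = - \frac{5047}{12 \cdot 142} = \left(- \frac{5047}{12}\right) \frac{1}{142} = - \frac{5047}{1704} \approx -2.9619$)
$g{\left(S,w \right)} = \frac{32 + S}{S + w}$
$\left(g{\left(20,-10 \right)} + P\right)^{2} = \left(\frac{32 + 20}{20 - 10} - \frac{5047}{1704}\right)^{2} = \left(\frac{1}{10} \cdot 52 - \frac{5047}{1704}\right)^{2} = \left(\frac{26}{5} - \frac{5047}{1704}\right)^{2} = \left(\frac{19069}{8520}\right)^{2} = \frac{363626761}{72590400}$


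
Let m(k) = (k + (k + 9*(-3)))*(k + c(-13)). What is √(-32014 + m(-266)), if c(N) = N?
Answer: √123947 ≈ 352.06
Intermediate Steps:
m(k) = (-27 + 2*k)*(-13 + k) (m(k) = (k + (k + 9*(-3)))*(k - 13) = (k + (k - 27))*(-13 + k) = (k + (-27 + k))*(-13 + k) = (-27 + 2*k)*(-13 + k))
√(-32014 + m(-266)) = √(-32014 + (351 - 53*(-266) + 2*(-266)²)) = √(-32014 + (351 + 14098 + 2*70756)) = √(-32014 + (351 + 14098 + 141512)) = √(-32014 + 155961) = √123947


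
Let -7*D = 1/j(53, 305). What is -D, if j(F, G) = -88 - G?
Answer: -1/2751 ≈ -0.00036350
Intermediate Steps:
D = 1/2751 (D = -1/(7*(-88 - 1*305)) = -1/(7*(-88 - 305)) = -1/7/(-393) = -1/7*(-1/393) = 1/2751 ≈ 0.00036350)
-D = -1*1/2751 = -1/2751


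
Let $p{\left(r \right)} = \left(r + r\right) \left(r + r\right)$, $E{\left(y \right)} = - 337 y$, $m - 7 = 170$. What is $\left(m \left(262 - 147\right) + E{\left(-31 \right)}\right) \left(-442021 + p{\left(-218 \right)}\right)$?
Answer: $-7759793850$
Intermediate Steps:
$m = 177$ ($m = 7 + 170 = 177$)
$p{\left(r \right)} = 4 r^{2}$ ($p{\left(r \right)} = 2 r 2 r = 4 r^{2}$)
$\left(m \left(262 - 147\right) + E{\left(-31 \right)}\right) \left(-442021 + p{\left(-218 \right)}\right) = \left(177 \left(262 - 147\right) - -10447\right) \left(-442021 + 4 \left(-218\right)^{2}\right) = \left(177 \cdot 115 + 10447\right) \left(-442021 + 4 \cdot 47524\right) = \left(20355 + 10447\right) \left(-442021 + 190096\right) = 30802 \left(-251925\right) = -7759793850$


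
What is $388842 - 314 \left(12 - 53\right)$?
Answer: $401716$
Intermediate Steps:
$388842 - 314 \left(12 - 53\right) = 388842 - 314 \left(-41\right) = 388842 - -12874 = 388842 + 12874 = 401716$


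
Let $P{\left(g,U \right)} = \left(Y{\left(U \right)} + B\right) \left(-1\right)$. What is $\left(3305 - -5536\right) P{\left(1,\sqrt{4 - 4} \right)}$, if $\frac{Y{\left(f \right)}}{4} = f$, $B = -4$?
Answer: $35364$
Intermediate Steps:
$Y{\left(f \right)} = 4 f$
$P{\left(g,U \right)} = 4 - 4 U$ ($P{\left(g,U \right)} = \left(4 U - 4\right) \left(-1\right) = \left(-4 + 4 U\right) \left(-1\right) = 4 - 4 U$)
$\left(3305 - -5536\right) P{\left(1,\sqrt{4 - 4} \right)} = \left(3305 - -5536\right) \left(4 - 4 \sqrt{4 - 4}\right) = \left(3305 + 5536\right) \left(4 - 4 \sqrt{0}\right) = 8841 \left(4 - 0\right) = 8841 \left(4 + 0\right) = 8841 \cdot 4 = 35364$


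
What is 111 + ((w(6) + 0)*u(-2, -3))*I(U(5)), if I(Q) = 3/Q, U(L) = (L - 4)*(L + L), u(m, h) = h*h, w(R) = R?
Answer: 636/5 ≈ 127.20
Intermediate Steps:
u(m, h) = h**2
U(L) = 2*L*(-4 + L) (U(L) = (-4 + L)*(2*L) = 2*L*(-4 + L))
111 + ((w(6) + 0)*u(-2, -3))*I(U(5)) = 111 + ((6 + 0)*(-3)**2)*(3/((2*5*(-4 + 5)))) = 111 + (6*9)*(3/((2*5*1))) = 111 + 54*(3/10) = 111 + 81/5 = 636/5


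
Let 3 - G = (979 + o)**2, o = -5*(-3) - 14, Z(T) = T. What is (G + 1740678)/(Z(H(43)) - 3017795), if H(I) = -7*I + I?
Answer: -780281/3018053 ≈ -0.25854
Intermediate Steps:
H(I) = -6*I
o = 1 (o = 15 - 14 = 1)
G = -960397 (G = 3 - (979 + 1)**2 = 3 - 1*980**2 = 3 - 1*960400 = 3 - 960400 = -960397)
(G + 1740678)/(Z(H(43)) - 3017795) = (-960397 + 1740678)/(-6*43 - 3017795) = 780281/(-258 - 3017795) = 780281/(-3018053) = 780281*(-1/3018053) = -780281/3018053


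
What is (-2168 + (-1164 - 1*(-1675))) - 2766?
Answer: -4423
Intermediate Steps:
(-2168 + (-1164 - 1*(-1675))) - 2766 = (-2168 + (-1164 + 1675)) - 2766 = (-2168 + 511) - 2766 = -1657 - 2766 = -4423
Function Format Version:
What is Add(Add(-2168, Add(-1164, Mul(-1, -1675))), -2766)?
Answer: -4423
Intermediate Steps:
Add(Add(-2168, Add(-1164, Mul(-1, -1675))), -2766) = Add(Add(-2168, Add(-1164, 1675)), -2766) = Add(Add(-2168, 511), -2766) = Add(-1657, -2766) = -4423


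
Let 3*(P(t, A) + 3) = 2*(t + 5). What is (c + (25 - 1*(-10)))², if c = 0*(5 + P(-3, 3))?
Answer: 1225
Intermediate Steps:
P(t, A) = ⅓ + 2*t/3 (P(t, A) = -3 + (2*(t + 5))/3 = -3 + (2*(5 + t))/3 = -3 + (10 + 2*t)/3 = -3 + (10/3 + 2*t/3) = ⅓ + 2*t/3)
c = 0 (c = 0*(5 + (⅓ + (⅔)*(-3))) = 0*(5 + (⅓ - 2)) = 0*(5 - 5/3) = 0*(10/3) = 0)
(c + (25 - 1*(-10)))² = (0 + (25 - 1*(-10)))² = (0 + (25 + 10))² = (0 + 35)² = 35² = 1225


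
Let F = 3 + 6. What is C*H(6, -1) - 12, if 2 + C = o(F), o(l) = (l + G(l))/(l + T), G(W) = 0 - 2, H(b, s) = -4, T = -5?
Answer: -11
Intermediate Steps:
G(W) = -2
F = 9
o(l) = (-2 + l)/(-5 + l) (o(l) = (l - 2)/(l - 5) = (-2 + l)/(-5 + l))
C = -¼ (C = -2 + (-2 + 9)/(-5 + 9) = -2 + 7/4 = -¼ ≈ -0.25000)
C*H(6, -1) - 12 = -¼*(-4) - 12 = 1 - 12 = -11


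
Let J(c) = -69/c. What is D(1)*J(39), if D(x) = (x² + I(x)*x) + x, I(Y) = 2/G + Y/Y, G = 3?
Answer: -253/39 ≈ -6.4872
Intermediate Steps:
I(Y) = 5/3 (I(Y) = 2/3 + Y/Y = 2*(⅓) + 1 = ⅔ + 1 = 5/3)
D(x) = x² + 8*x/3 (D(x) = (x² + 5*x/3) + x = x² + 8*x/3)
D(1)*J(39) = ((⅓)*1*(8 + 3*1))*(-69/39) = ((⅓)*1*(8 + 3))*(-69*1/39) = ((⅓)*1*11)*(-23/13) = (11/3)*(-23/13) = -253/39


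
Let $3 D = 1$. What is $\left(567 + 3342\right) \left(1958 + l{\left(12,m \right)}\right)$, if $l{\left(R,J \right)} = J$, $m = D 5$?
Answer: $7660337$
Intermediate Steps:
$D = \frac{1}{3}$ ($D = \frac{1}{3} \cdot 1 = \frac{1}{3} \approx 0.33333$)
$m = \frac{5}{3}$ ($m = \frac{1}{3} \cdot 5 = \frac{5}{3} \approx 1.6667$)
$\left(567 + 3342\right) \left(1958 + l{\left(12,m \right)}\right) = \left(567 + 3342\right) \left(1958 + \frac{5}{3}\right) = 3909 \cdot \frac{5879}{3} = 7660337$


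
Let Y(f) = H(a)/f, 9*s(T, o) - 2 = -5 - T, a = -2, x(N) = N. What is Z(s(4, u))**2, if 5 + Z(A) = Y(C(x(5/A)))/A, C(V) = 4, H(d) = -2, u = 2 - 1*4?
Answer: 3721/196 ≈ 18.985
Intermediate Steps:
u = -2 (u = 2 - 4 = -2)
s(T, o) = -1/3 - T/9 (s(T, o) = 2/9 + (-5 - T)/9 = 2/9 + (-5/9 - T/9) = -1/3 - T/9)
Y(f) = -2/f
Z(A) = -5 - 1/(2*A) (Z(A) = -5 + (-2/4)/A = -5 + (-2*1/4)/A = -5 - 1/(2*A))
Z(s(4, u))**2 = (-5 - 1/(2*(-1/3 - 1/9*4)))**2 = (-5 - 1/(2*(-1/3 - 4/9)))**2 = (-5 - 1/(2*(-7/9)))**2 = (-5 - 1/2*(-9/7))**2 = (-5 + 9/14)**2 = (-61/14)**2 = 3721/196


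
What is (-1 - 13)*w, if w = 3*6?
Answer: -252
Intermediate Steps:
w = 18
(-1 - 13)*w = (-1 - 13)*18 = -14*18 = -252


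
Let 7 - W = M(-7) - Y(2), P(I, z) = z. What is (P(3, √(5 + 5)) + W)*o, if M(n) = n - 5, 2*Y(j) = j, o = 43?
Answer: 860 + 43*√10 ≈ 995.98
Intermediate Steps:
Y(j) = j/2
M(n) = -5 + n
W = 20 (W = 7 - ((-5 - 7) - 2/2) = 7 - (-12 - 1*1) = 7 - (-12 - 1) = 7 - 1*(-13) = 7 + 13 = 20)
(P(3, √(5 + 5)) + W)*o = (√(5 + 5) + 20)*43 = (√10 + 20)*43 = (20 + √10)*43 = 860 + 43*√10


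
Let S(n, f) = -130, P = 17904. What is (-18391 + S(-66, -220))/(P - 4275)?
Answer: -18521/13629 ≈ -1.3589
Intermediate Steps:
(-18391 + S(-66, -220))/(P - 4275) = (-18391 - 130)/(17904 - 4275) = -18521/13629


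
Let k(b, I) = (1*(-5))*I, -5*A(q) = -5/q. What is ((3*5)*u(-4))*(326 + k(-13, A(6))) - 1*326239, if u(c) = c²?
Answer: -248199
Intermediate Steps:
A(q) = 1/q (A(q) = -(-1)/q = 1/q)
k(b, I) = -5*I
((3*5)*u(-4))*(326 + k(-13, A(6))) - 1*326239 = ((3*5)*(-4)²)*(326 - 5/6) - 1*326239 = (15*16)*(326 - 5*⅙) - 326239 = 240*(326 - ⅚) - 326239 = 240*(1951/6) - 326239 = 78040 - 326239 = -248199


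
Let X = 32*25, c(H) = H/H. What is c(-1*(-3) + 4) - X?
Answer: -799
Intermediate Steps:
c(H) = 1
X = 800
c(-1*(-3) + 4) - X = 1 - 1*800 = 1 - 800 = -799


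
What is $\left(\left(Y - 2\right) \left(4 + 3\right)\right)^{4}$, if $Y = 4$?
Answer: $38416$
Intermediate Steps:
$\left(\left(Y - 2\right) \left(4 + 3\right)\right)^{4} = \left(\left(4 - 2\right) \left(4 + 3\right)\right)^{4} = \left(2 \cdot 7\right)^{4} = 14^{4} = 38416$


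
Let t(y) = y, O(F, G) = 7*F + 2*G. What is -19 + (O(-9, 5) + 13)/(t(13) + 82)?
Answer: -369/19 ≈ -19.421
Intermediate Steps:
O(F, G) = 2*G + 7*F
-19 + (O(-9, 5) + 13)/(t(13) + 82) = -19 + ((2*5 + 7*(-9)) + 13)/(13 + 82) = -19 + ((10 - 63) + 13)/95 = -19 + (-53 + 13)*(1/95) = -19 - 40*1/95 = -19 - 8/19 = -369/19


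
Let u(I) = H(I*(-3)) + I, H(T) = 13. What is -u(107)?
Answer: -120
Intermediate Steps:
u(I) = 13 + I
-u(107) = -(13 + 107) = -1*120 = -120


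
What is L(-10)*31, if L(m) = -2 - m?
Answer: 248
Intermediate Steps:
L(-10)*31 = (-2 - 1*(-10))*31 = (-2 + 10)*31 = 8*31 = 248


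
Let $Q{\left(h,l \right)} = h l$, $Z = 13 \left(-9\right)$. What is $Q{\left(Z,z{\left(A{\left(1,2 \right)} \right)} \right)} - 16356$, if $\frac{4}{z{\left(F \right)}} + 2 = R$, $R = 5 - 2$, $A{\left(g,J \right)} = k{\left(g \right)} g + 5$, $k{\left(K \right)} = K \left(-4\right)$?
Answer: $-16824$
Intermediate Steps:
$k{\left(K \right)} = - 4 K$
$A{\left(g,J \right)} = 5 - 4 g^{2}$ ($A{\left(g,J \right)} = - 4 g g + 5 = - 4 g^{2} + 5 = 5 - 4 g^{2}$)
$R = 3$ ($R = 5 - 2 = 3$)
$Z = -117$
$z{\left(F \right)} = 4$ ($z{\left(F \right)} = \frac{4}{-2 + 3} = \frac{4}{1} = 4 \cdot 1 = 4$)
$Q{\left(Z,z{\left(A{\left(1,2 \right)} \right)} \right)} - 16356 = \left(-117\right) 4 - 16356 = -468 - 16356 = -16824$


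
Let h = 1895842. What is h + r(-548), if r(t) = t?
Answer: 1895294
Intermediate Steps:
h + r(-548) = 1895842 - 548 = 1895294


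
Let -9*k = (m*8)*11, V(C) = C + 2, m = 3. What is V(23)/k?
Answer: -75/88 ≈ -0.85227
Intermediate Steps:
V(C) = 2 + C
k = -88/3 (k = -3*8*11/9 = -8*11/3 = -⅑*264 = -88/3 ≈ -29.333)
V(23)/k = (2 + 23)/(-88/3) = 25*(-3/88) = -75/88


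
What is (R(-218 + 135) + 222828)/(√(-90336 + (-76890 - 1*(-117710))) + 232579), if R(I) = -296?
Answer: 51756270028/54093040757 - 445064*I*√12379/54093040757 ≈ 0.9568 - 0.00091543*I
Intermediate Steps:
(R(-218 + 135) + 222828)/(√(-90336 + (-76890 - 1*(-117710))) + 232579) = (-296 + 222828)/(√(-90336 + (-76890 - 1*(-117710))) + 232579) = 222532/(√(-90336 + (-76890 + 117710)) + 232579) = 222532/(√(-90336 + 40820) + 232579) = 222532/(√(-49516) + 232579) = 222532/(2*I*√12379 + 232579) = 222532/(232579 + 2*I*√12379)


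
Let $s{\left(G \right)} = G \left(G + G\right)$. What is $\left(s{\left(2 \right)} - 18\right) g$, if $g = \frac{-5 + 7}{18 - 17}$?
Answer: $-20$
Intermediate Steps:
$g = 2$ ($g = \frac{2}{1} = 2 \cdot 1 = 2$)
$s{\left(G \right)} = 2 G^{2}$ ($s{\left(G \right)} = G 2 G = 2 G^{2}$)
$\left(s{\left(2 \right)} - 18\right) g = \left(2 \cdot 2^{2} - 18\right) 2 = \left(2 \cdot 4 - 18\right) 2 = \left(8 - 18\right) 2 = \left(-10\right) 2 = -20$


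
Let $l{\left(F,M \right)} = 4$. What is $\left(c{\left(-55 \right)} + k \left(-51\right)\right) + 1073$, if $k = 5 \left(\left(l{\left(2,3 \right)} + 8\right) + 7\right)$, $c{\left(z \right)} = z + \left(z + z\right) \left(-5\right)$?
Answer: $-3277$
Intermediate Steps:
$c{\left(z \right)} = - 9 z$ ($c{\left(z \right)} = z + 2 z \left(-5\right) = z - 10 z = - 9 z$)
$k = 95$ ($k = 5 \left(\left(4 + 8\right) + 7\right) = 5 \left(12 + 7\right) = 5 \cdot 19 = 95$)
$\left(c{\left(-55 \right)} + k \left(-51\right)\right) + 1073 = \left(\left(-9\right) \left(-55\right) + 95 \left(-51\right)\right) + 1073 = \left(495 - 4845\right) + 1073 = -4350 + 1073 = -3277$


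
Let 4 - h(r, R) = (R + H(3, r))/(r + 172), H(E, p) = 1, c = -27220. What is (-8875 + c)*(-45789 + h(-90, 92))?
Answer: 135517341985/82 ≈ 1.6526e+9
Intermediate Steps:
h(r, R) = 4 - (1 + R)/(172 + r) (h(r, R) = 4 - (R + 1)/(r + 172) = 4 - (1 + R)/(172 + r))
(-8875 + c)*(-45789 + h(-90, 92)) = (-8875 - 27220)*(-45789 + (687 - 1*92 + 4*(-90))/(172 - 90)) = -36095*(-45789 + (687 - 92 - 360)/82) = -36095*(-45789 + (1/82)*235) = -36095*(-45789 + 235/82) = -36095*(-3754463/82) = 135517341985/82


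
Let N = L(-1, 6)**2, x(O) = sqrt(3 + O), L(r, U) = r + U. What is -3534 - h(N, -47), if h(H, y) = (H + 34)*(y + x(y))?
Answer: -761 - 118*I*sqrt(11) ≈ -761.0 - 391.36*I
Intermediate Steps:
L(r, U) = U + r
N = 25 (N = (6 - 1)**2 = 5**2 = 25)
h(H, y) = (34 + H)*(y + sqrt(3 + y)) (h(H, y) = (H + 34)*(y + sqrt(3 + y)) = (34 + H)*(y + sqrt(3 + y)))
-3534 - h(N, -47) = -3534 - (34*(-47) + 34*sqrt(3 - 47) + 25*(-47) + 25*sqrt(3 - 47)) = -3534 - (-1598 + 34*sqrt(-44) - 1175 + 25*sqrt(-44)) = -3534 - (-1598 + 34*(2*I*sqrt(11)) - 1175 + 25*(2*I*sqrt(11))) = -3534 - (-1598 + 68*I*sqrt(11) - 1175 + 50*I*sqrt(11)) = -3534 - (-2773 + 118*I*sqrt(11)) = -3534 + (2773 - 118*I*sqrt(11)) = -761 - 118*I*sqrt(11)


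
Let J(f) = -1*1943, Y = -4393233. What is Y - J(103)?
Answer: -4391290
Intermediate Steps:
J(f) = -1943
Y - J(103) = -4393233 - 1*(-1943) = -4393233 + 1943 = -4391290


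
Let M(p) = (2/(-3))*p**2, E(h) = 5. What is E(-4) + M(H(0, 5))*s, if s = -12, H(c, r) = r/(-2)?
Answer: 55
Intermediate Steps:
H(c, r) = -r/2 (H(c, r) = r*(-1/2) = -r/2)
M(p) = -2*p**2/3 (M(p) = (2*(-1/3))*p**2 = -2*p**2/3)
E(-4) + M(H(0, 5))*s = 5 - 2*(-1/2*5)**2/3*(-12) = 5 - 2*(-5/2)**2/3*(-12) = 5 - 2/3*25/4*(-12) = 5 - 25/6*(-12) = 5 + 50 = 55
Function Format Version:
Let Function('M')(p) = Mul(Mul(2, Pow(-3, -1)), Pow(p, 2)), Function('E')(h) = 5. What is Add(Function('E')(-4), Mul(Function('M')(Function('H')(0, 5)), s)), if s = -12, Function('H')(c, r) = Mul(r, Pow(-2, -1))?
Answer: 55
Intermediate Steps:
Function('H')(c, r) = Mul(Rational(-1, 2), r) (Function('H')(c, r) = Mul(r, Rational(-1, 2)) = Mul(Rational(-1, 2), r))
Function('M')(p) = Mul(Rational(-2, 3), Pow(p, 2)) (Function('M')(p) = Mul(Mul(2, Rational(-1, 3)), Pow(p, 2)) = Mul(Rational(-2, 3), Pow(p, 2)))
Add(Function('E')(-4), Mul(Function('M')(Function('H')(0, 5)), s)) = Add(5, Mul(Mul(Rational(-2, 3), Pow(Mul(Rational(-1, 2), 5), 2)), -12)) = Add(5, Mul(Mul(Rational(-2, 3), Pow(Rational(-5, 2), 2)), -12)) = Add(5, Mul(Mul(Rational(-2, 3), Rational(25, 4)), -12)) = Add(5, Mul(Rational(-25, 6), -12)) = Add(5, 50) = 55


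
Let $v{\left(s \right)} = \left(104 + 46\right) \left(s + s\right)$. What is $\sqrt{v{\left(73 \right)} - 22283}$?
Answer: $i \sqrt{383} \approx 19.57 i$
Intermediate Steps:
$v{\left(s \right)} = 300 s$ ($v{\left(s \right)} = 150 \cdot 2 s = 300 s$)
$\sqrt{v{\left(73 \right)} - 22283} = \sqrt{300 \cdot 73 - 22283} = \sqrt{21900 - 22283} = \sqrt{-383} = i \sqrt{383}$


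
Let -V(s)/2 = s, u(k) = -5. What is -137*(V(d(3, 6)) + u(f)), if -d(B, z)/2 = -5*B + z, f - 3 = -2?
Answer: 5617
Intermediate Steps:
f = 1 (f = 3 - 2 = 1)
d(B, z) = -2*z + 10*B (d(B, z) = -2*(-5*B + z) = -2*(z - 5*B) = -2*z + 10*B)
V(s) = -2*s
-137*(V(d(3, 6)) + u(f)) = -137*(-2*(-2*6 + 10*3) - 5) = -137*(-2*(-12 + 30) - 5) = -137*(-2*18 - 5) = -137*(-36 - 5) = -137*(-41) = 5617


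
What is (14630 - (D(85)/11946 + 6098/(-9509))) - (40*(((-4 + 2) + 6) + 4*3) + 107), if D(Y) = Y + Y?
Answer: 788551934020/56797257 ≈ 13884.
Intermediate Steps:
D(Y) = 2*Y
(14630 - (D(85)/11946 + 6098/(-9509))) - (40*(((-4 + 2) + 6) + 4*3) + 107) = (14630 - ((2*85)/11946 + 6098/(-9509))) - (40*(((-4 + 2) + 6) + 4*3) + 107) = (14630 - (170*(1/11946) + 6098*(-1/9509))) - (40*((-2 + 6) + 12) + 107) = (14630 - (85/5973 - 6098/9509)) - (40*(4 + 12) + 107) = (14630 - 1*(-35615089/56797257)) - (40*16 + 107) = (14630 + 35615089/56797257) - (640 + 107) = 830979484999/56797257 - 1*747 = 830979484999/56797257 - 747 = 788551934020/56797257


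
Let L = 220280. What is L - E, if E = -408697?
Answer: 628977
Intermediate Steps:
L - E = 220280 - 1*(-408697) = 220280 + 408697 = 628977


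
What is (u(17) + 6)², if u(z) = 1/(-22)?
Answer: 17161/484 ≈ 35.457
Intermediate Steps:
u(z) = -1/22
(u(17) + 6)² = (-1/22 + 6)² = (131/22)² = 17161/484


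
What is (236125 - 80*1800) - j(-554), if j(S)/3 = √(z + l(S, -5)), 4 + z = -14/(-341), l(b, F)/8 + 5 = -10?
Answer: 92125 - 3*I*√14414070/341 ≈ 92125.0 - 33.401*I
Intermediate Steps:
l(b, F) = -120 (l(b, F) = -40 + 8*(-10) = -40 - 80 = -120)
z = -1350/341 (z = -4 - 14/(-341) = -4 - 14*(-1/341) = -4 + 14/341 = -1350/341 ≈ -3.9589)
j(S) = 3*I*√14414070/341 (j(S) = 3*√(-1350/341 - 120) = 3*√(-42270/341) = 3*(I*√14414070/341) = 3*I*√14414070/341)
(236125 - 80*1800) - j(-554) = (236125 - 80*1800) - 3*I*√14414070/341 = (236125 - 1*144000) - 3*I*√14414070/341 = (236125 - 144000) - 3*I*√14414070/341 = 92125 - 3*I*√14414070/341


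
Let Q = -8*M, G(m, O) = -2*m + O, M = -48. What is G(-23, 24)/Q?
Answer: 35/192 ≈ 0.18229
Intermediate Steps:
G(m, O) = O - 2*m
Q = 384 (Q = -8*(-48) = 384)
G(-23, 24)/Q = (24 - 2*(-23))/384 = (24 + 46)*(1/384) = 70*(1/384) = 35/192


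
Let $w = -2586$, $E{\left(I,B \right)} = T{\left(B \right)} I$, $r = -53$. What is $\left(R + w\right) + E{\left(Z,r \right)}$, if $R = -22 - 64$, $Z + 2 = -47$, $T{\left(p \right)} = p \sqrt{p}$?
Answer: $-2672 + 2597 i \sqrt{53} \approx -2672.0 + 18906.0 i$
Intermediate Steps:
$T{\left(p \right)} = p^{\frac{3}{2}}$
$Z = -49$ ($Z = -2 - 47 = -49$)
$E{\left(I,B \right)} = I B^{\frac{3}{2}}$ ($E{\left(I,B \right)} = B^{\frac{3}{2}} I = I B^{\frac{3}{2}}$)
$R = -86$ ($R = -22 - 64 = -86$)
$\left(R + w\right) + E{\left(Z,r \right)} = \left(-86 - 2586\right) - 49 \left(-53\right)^{\frac{3}{2}} = -2672 - 49 \left(- 53 i \sqrt{53}\right) = -2672 + 2597 i \sqrt{53}$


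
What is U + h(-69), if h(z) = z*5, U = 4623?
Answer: 4278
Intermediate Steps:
h(z) = 5*z
U + h(-69) = 4623 + 5*(-69) = 4623 - 345 = 4278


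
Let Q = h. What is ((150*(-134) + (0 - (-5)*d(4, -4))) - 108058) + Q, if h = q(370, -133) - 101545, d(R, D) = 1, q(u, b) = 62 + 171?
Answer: -229465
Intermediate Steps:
q(u, b) = 233
h = -101312 (h = 233 - 101545 = -101312)
Q = -101312
((150*(-134) + (0 - (-5)*d(4, -4))) - 108058) + Q = ((150*(-134) + (0 - (-5))) - 108058) - 101312 = ((-20100 + (0 - 1*(-5))) - 108058) - 101312 = ((-20100 + (0 + 5)) - 108058) - 101312 = ((-20100 + 5) - 108058) - 101312 = (-20095 - 108058) - 101312 = -128153 - 101312 = -229465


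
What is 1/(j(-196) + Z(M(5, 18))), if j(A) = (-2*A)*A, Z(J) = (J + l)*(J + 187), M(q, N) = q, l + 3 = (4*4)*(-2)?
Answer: -1/82592 ≈ -1.2108e-5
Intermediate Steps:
l = -35 (l = -3 + (4*4)*(-2) = -3 + 16*(-2) = -3 - 32 = -35)
Z(J) = (-35 + J)*(187 + J) (Z(J) = (J - 35)*(J + 187) = (-35 + J)*(187 + J))
j(A) = -2*A²
1/(j(-196) + Z(M(5, 18))) = 1/(-2*(-196)² + (-6545 + 5² + 152*5)) = 1/(-2*38416 + (-6545 + 25 + 760)) = 1/(-76832 - 5760) = 1/(-82592) = -1/82592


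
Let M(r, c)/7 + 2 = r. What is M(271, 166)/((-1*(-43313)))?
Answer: 1883/43313 ≈ 0.043474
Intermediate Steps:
M(r, c) = -14 + 7*r
M(271, 166)/((-1*(-43313))) = (-14 + 7*271)/((-1*(-43313))) = (-14 + 1897)/43313 = 1883*(1/43313) = 1883/43313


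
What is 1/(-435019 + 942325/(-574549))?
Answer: -574549/249940673756 ≈ -2.2987e-6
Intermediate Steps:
1/(-435019 + 942325/(-574549)) = 1/(-435019 + 942325*(-1/574549)) = 1/(-435019 - 942325/574549) = 1/(-249940673756/574549) = -574549/249940673756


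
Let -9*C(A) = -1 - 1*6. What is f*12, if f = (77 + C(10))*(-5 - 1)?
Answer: -5600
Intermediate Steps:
C(A) = 7/9 (C(A) = -(-1 - 1*6)/9 = -(-1 - 6)/9 = -1/9*(-7) = 7/9)
f = -1400/3 (f = (77 + 7/9)*(-5 - 1) = (700/9)*(-6) = -1400/3 ≈ -466.67)
f*12 = -1400/3*12 = -5600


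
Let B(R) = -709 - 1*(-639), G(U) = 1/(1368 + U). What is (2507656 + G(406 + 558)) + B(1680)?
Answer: 5847690553/2332 ≈ 2.5076e+6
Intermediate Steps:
B(R) = -70 (B(R) = -709 + 639 = -70)
(2507656 + G(406 + 558)) + B(1680) = (2507656 + 1/(1368 + (406 + 558))) - 70 = (2507656 + 1/(1368 + 964)) - 70 = (2507656 + 1/2332) - 70 = 5847853793/2332 - 70 = 5847690553/2332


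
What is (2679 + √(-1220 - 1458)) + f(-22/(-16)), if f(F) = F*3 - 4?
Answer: 21433/8 + I*√2678 ≈ 2679.1 + 51.749*I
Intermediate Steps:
f(F) = -4 + 3*F (f(F) = 3*F - 4 = -4 + 3*F)
(2679 + √(-1220 - 1458)) + f(-22/(-16)) = (2679 + √(-1220 - 1458)) + (-4 + 3*(-22/(-16))) = (2679 + √(-2678)) + (-4 + 3*(-22*(-1/16))) = (2679 + I*√2678) + (-4 + 3*(11/8)) = (2679 + I*√2678) + (-4 + 33/8) = (2679 + I*√2678) + ⅛ = 21433/8 + I*√2678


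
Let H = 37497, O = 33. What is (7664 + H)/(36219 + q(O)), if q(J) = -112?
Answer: 45161/36107 ≈ 1.2508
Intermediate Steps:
(7664 + H)/(36219 + q(O)) = (7664 + 37497)/(36219 - 112) = 45161/36107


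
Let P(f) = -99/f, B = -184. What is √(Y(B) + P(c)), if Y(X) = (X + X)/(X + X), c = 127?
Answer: 2*√889/127 ≈ 0.46954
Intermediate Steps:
Y(X) = 1 (Y(X) = (2*X)/((2*X)) = (2*X)*(1/(2*X)) = 1)
√(Y(B) + P(c)) = √(1 - 99/127) = √(28/127) = 2*√889/127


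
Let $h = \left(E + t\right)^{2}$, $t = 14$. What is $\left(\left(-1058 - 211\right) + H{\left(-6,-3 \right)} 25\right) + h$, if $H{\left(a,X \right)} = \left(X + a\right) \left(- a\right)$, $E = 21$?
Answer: $-1394$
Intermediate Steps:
$H{\left(a,X \right)} = - a \left(X + a\right)$
$h = 1225$ ($h = \left(21 + 14\right)^{2} = 35^{2} = 1225$)
$\left(\left(-1058 - 211\right) + H{\left(-6,-3 \right)} 25\right) + h = \left(\left(-1058 - 211\right) + \left(-1\right) \left(-6\right) \left(-3 - 6\right) 25\right) + 1225 = \left(\left(-1058 - 211\right) + \left(-1\right) \left(-6\right) \left(-9\right) 25\right) + 1225 = \left(-1269 - 1350\right) + 1225 = -2619 + 1225 = -1394$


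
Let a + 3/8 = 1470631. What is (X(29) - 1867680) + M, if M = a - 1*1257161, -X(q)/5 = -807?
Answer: -13201403/8 ≈ -1.6502e+6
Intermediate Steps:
a = 11765045/8 (a = -3/8 + 1470631 = 11765045/8 ≈ 1.4706e+6)
X(q) = 4035 (X(q) = -5*(-807) = 4035)
M = 1707757/8 (M = 11765045/8 - 1*1257161 = 11765045/8 - 1257161 = 1707757/8 ≈ 2.1347e+5)
(X(29) - 1867680) + M = (4035 - 1867680) + 1707757/8 = -1863645 + 1707757/8 = -13201403/8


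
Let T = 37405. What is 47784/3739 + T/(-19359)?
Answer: 785193161/72383301 ≈ 10.848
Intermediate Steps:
47784/3739 + T/(-19359) = 47784/3739 + 37405/(-19359) = 47784*(1/3739) + 37405*(-1/19359) = 47784/3739 - 37405/19359 = 785193161/72383301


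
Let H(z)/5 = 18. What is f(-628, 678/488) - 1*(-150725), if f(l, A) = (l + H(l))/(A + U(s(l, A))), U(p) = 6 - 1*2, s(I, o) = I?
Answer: 198072103/1315 ≈ 1.5063e+5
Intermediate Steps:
H(z) = 90 (H(z) = 5*18 = 90)
U(p) = 4 (U(p) = 6 - 2 = 4)
f(l, A) = (90 + l)/(4 + A) (f(l, A) = (l + 90)/(A + 4) = (90 + l)/(4 + A))
f(-628, 678/488) - 1*(-150725) = (90 - 628)/(4 + 678/488) - 1*(-150725) = -538/(4 + 678*(1/488)) + 150725 = -538/(4 + 339/244) + 150725 = -538/(1315/244) + 150725 = (244/1315)*(-538) + 150725 = -131272/1315 + 150725 = 198072103/1315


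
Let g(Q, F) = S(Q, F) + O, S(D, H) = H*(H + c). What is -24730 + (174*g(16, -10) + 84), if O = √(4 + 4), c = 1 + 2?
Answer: -12466 + 348*√2 ≈ -11974.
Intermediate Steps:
c = 3
S(D, H) = H*(3 + H) (S(D, H) = H*(H + 3) = H*(3 + H))
O = 2*√2 (O = √8 = 2*√2 ≈ 2.8284)
g(Q, F) = 2*√2 + F*(3 + F) (g(Q, F) = F*(3 + F) + 2*√2 = 2*√2 + F*(3 + F))
-24730 + (174*g(16, -10) + 84) = -24730 + (174*(2*√2 - 10*(3 - 10)) + 84) = -24730 + (174*(2*√2 - 10*(-7)) + 84) = -24730 + (174*(2*√2 + 70) + 84) = -24730 + (174*(70 + 2*√2) + 84) = -24730 + ((12180 + 348*√2) + 84) = -24730 + (12264 + 348*√2) = -12466 + 348*√2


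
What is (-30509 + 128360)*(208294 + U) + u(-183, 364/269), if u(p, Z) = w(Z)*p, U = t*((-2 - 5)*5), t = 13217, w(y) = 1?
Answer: -24883607334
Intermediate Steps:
U = -462595 (U = 13217*((-2 - 5)*5) = 13217*(-7*5) = 13217*(-35) = -462595)
u(p, Z) = p (u(p, Z) = 1*p = p)
(-30509 + 128360)*(208294 + U) + u(-183, 364/269) = (-30509 + 128360)*(208294 - 462595) - 183 = 97851*(-254301) - 183 = -24883607151 - 183 = -24883607334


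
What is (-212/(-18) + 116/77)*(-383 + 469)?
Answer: 791716/693 ≈ 1142.4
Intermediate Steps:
(-212/(-18) + 116/77)*(-383 + 469) = (-212*(-1/18) + 116*(1/77))*86 = (106/9 + 116/77)*86 = (9206/693)*86 = 791716/693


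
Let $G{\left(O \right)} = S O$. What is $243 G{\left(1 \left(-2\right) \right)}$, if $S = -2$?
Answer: $972$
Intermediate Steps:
$G{\left(O \right)} = - 2 O$
$243 G{\left(1 \left(-2\right) \right)} = 243 \left(- 2 \cdot 1 \left(-2\right)\right) = 243 \left(\left(-2\right) \left(-2\right)\right) = 243 \cdot 4 = 972$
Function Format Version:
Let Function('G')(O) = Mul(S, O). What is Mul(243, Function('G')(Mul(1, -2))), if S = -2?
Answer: 972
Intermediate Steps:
Function('G')(O) = Mul(-2, O)
Mul(243, Function('G')(Mul(1, -2))) = Mul(243, Mul(-2, Mul(1, -2))) = Mul(243, Mul(-2, -2)) = Mul(243, 4) = 972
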